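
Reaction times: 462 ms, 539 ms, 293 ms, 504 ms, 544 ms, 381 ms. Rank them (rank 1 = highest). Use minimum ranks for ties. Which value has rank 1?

Sorted (descending): 544, 539, 504, 462, 381, 293
No ties — each value takes its position as its rank.
Rank 1 → value 544.

544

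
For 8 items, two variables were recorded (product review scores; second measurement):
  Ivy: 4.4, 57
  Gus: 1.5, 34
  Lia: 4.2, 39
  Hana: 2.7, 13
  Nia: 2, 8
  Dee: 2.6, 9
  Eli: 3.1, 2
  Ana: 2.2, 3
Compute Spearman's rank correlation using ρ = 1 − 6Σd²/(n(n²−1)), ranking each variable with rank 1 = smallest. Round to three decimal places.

Ranks of variable 1: 8, 1, 7, 5, 2, 4, 6, 3
Ranks of variable 2: 8, 6, 7, 5, 3, 4, 1, 2
d = r₁ − r₂: 0, -5, 0, 0, -1, 0, 5, 1
d²: 0, 25, 0, 0, 1, 0, 25, 1; Σd² = 52
ρ = 1 − 6·52/(8·63) = 1 − 312/504 = 0.381

0.381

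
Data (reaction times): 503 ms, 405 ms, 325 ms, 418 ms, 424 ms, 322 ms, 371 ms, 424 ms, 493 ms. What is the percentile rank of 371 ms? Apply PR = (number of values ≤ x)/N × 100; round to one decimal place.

33.3

N = 9.
Strictly below 371: 2. Equal to 371: 1.
PR = 3/9 × 100 = 33.3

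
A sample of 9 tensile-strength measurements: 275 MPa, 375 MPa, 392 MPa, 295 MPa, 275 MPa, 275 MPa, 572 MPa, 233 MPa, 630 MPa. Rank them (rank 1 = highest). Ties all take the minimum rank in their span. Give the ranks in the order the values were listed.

Sorted (descending): 630, 572, 392, 375, 295, 275, 275, 275, 233
The 3 values of 275 occupy positions 6–8 → each gets rank 6.

6, 4, 3, 5, 6, 6, 2, 9, 1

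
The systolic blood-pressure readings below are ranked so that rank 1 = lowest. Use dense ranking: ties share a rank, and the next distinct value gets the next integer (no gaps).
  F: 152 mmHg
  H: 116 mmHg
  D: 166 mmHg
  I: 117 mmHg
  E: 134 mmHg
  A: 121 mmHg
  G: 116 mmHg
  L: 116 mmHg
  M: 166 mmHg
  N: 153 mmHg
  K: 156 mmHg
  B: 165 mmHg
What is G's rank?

Sorted (ascending): 116, 116, 116, 117, 121, 134, 152, 153, 156, 165, 166, 166
The 3 values of 116 share dense rank 1.
The 2 values of 166 share dense rank 9.
Remaining distinct values take the next consecutive integers.
G has value 116 mmHg → rank 1.

1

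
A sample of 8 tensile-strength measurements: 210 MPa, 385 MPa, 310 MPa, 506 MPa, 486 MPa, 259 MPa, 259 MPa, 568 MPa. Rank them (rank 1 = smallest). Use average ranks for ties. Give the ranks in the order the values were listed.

1, 5, 4, 7, 6, 2.5, 2.5, 8

Sorted (ascending): 210, 259, 259, 310, 385, 486, 506, 568
The 2 values of 259 occupy positions 2–3 → average rank (2+3)/2 = 2.5.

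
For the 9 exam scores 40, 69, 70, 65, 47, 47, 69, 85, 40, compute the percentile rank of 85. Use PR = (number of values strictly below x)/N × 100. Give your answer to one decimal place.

N = 9.
Strictly below 85: 8. Equal to 85: 1.
PR = 8/9 × 100 = 88.9

88.9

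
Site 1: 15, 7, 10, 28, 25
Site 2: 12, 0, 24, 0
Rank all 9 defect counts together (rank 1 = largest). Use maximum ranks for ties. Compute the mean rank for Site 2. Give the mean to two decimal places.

6.50

Sorted (descending): 28, 25, 24, 15, 12, 10, 7, 0, 0
The 2 values of 0 occupy positions 8–9 → each gets rank 9.
Site 2 values → pooled ranks: 12→5, 0→9, 24→3, 0→9
Mean rank = (5 + 9 + 3 + 9) / 4 = 6.50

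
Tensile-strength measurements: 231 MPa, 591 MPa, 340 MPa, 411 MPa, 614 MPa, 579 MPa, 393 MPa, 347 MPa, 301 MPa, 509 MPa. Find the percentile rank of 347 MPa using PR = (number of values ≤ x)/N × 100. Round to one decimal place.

40.0

N = 10.
Strictly below 347: 3. Equal to 347: 1.
PR = 4/10 × 100 = 40.0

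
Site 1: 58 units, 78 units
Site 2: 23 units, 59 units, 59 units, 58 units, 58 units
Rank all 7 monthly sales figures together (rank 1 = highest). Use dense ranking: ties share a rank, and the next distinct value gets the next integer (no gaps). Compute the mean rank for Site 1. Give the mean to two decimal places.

2.00

Sorted (descending): 78, 59, 59, 58, 58, 58, 23
The 2 values of 59 share dense rank 2.
The 3 values of 58 share dense rank 3.
Remaining distinct values take the next consecutive integers.
Site 1 values → pooled ranks: 58→3, 78→1
Mean rank = (3 + 1) / 2 = 2.00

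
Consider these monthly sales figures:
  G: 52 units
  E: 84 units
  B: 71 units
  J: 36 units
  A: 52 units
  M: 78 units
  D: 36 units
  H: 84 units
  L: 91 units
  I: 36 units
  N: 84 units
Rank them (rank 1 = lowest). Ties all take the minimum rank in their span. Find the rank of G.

Sorted (ascending): 36, 36, 36, 52, 52, 71, 78, 84, 84, 84, 91
The 3 values of 36 occupy positions 1–3 → each gets rank 1.
The 2 values of 52 occupy positions 4–5 → each gets rank 4.
The 3 values of 84 occupy positions 8–10 → each gets rank 8.
G has value 52 units → rank 4.

4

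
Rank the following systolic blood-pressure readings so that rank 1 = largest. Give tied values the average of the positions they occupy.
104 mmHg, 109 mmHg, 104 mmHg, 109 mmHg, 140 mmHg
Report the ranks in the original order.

4.5, 2.5, 4.5, 2.5, 1

Sorted (descending): 140, 109, 109, 104, 104
The 2 values of 109 occupy positions 2–3 → average rank (2+3)/2 = 2.5.
The 2 values of 104 occupy positions 4–5 → average rank (4+5)/2 = 4.5.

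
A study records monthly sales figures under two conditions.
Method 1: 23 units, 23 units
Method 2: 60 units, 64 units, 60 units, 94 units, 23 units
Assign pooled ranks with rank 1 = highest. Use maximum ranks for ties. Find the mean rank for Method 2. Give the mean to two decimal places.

3.60

Sorted (descending): 94, 64, 60, 60, 23, 23, 23
The 2 values of 60 occupy positions 3–4 → each gets rank 4.
The 3 values of 23 occupy positions 5–7 → each gets rank 7.
Method 2 values → pooled ranks: 60→4, 64→2, 60→4, 94→1, 23→7
Mean rank = (4 + 2 + 4 + 1 + 7) / 5 = 3.60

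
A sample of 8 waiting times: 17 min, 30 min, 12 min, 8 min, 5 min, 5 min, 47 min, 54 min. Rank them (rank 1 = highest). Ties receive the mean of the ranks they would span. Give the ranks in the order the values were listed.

4, 3, 5, 6, 7.5, 7.5, 2, 1

Sorted (descending): 54, 47, 30, 17, 12, 8, 5, 5
The 2 values of 5 occupy positions 7–8 → average rank (7+8)/2 = 7.5.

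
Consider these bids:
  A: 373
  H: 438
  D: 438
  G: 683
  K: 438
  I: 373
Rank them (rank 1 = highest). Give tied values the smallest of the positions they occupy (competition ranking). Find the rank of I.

Sorted (descending): 683, 438, 438, 438, 373, 373
The 3 values of 438 occupy positions 2–4 → each gets rank 2.
The 2 values of 373 occupy positions 5–6 → each gets rank 5.
I has value 373 → rank 5.

5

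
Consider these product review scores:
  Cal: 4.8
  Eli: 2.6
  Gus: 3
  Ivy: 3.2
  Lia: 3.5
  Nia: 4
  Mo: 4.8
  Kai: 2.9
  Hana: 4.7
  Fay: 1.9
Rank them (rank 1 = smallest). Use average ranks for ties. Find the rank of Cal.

9.5

Sorted (ascending): 1.9, 2.6, 2.9, 3, 3.2, 3.5, 4, 4.7, 4.8, 4.8
The 2 values of 4.8 occupy positions 9–10 → average rank (9+10)/2 = 9.5.
Cal has value 4.8 → rank 9.5.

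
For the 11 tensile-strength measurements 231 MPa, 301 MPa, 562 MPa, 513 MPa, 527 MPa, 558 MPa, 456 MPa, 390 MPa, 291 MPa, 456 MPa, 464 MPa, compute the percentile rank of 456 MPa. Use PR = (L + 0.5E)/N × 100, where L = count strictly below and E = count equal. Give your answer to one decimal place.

45.5

N = 11.
Strictly below 456: 4. Equal to 456: 2.
PR = (4 + 0.5·2)/11 × 100 = 45.5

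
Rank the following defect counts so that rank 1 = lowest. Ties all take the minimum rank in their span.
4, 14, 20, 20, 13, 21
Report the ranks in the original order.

1, 3, 4, 4, 2, 6

Sorted (ascending): 4, 13, 14, 20, 20, 21
The 2 values of 20 occupy positions 4–5 → each gets rank 4.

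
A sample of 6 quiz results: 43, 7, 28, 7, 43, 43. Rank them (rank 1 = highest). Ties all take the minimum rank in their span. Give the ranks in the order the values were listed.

Sorted (descending): 43, 43, 43, 28, 7, 7
The 3 values of 43 occupy positions 1–3 → each gets rank 1.
The 2 values of 7 occupy positions 5–6 → each gets rank 5.

1, 5, 4, 5, 1, 1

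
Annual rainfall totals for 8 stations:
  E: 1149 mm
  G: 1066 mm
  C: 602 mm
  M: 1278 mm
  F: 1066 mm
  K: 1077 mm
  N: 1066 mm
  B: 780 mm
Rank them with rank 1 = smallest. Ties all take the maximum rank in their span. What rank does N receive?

Sorted (ascending): 602, 780, 1066, 1066, 1066, 1077, 1149, 1278
The 3 values of 1066 occupy positions 3–5 → each gets rank 5.
N has value 1066 mm → rank 5.

5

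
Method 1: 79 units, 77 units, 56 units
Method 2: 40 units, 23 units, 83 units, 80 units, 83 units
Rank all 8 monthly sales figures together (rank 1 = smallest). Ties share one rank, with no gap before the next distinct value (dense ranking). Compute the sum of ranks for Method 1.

12

Sorted (ascending): 23, 40, 56, 77, 79, 80, 83, 83
The 2 values of 83 share dense rank 7.
Remaining distinct values take the next consecutive integers.
Method 1 values → pooled ranks: 79→5, 77→4, 56→3
Rank sum = 5 + 4 + 3 = 12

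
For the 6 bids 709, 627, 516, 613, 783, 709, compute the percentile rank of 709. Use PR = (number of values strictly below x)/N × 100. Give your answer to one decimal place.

50.0

N = 6.
Strictly below 709: 3. Equal to 709: 2.
PR = 3/6 × 100 = 50.0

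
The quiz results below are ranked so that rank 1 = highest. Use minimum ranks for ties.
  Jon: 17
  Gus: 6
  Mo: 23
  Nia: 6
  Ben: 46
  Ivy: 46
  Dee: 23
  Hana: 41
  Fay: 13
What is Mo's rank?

Sorted (descending): 46, 46, 41, 23, 23, 17, 13, 6, 6
The 2 values of 46 occupy positions 1–2 → each gets rank 1.
The 2 values of 23 occupy positions 4–5 → each gets rank 4.
The 2 values of 6 occupy positions 8–9 → each gets rank 8.
Mo has value 23 → rank 4.

4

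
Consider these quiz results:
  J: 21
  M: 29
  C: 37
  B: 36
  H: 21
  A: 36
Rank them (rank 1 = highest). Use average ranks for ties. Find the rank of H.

Sorted (descending): 37, 36, 36, 29, 21, 21
The 2 values of 36 occupy positions 2–3 → average rank (2+3)/2 = 2.5.
The 2 values of 21 occupy positions 5–6 → average rank (5+6)/2 = 5.5.
H has value 21 → rank 5.5.

5.5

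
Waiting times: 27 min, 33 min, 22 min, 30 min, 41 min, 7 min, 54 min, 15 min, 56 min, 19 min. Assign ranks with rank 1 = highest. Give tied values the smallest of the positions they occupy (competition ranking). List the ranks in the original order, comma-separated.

Sorted (descending): 56, 54, 41, 33, 30, 27, 22, 19, 15, 7
No ties — each value takes its position as its rank.

6, 4, 7, 5, 3, 10, 2, 9, 1, 8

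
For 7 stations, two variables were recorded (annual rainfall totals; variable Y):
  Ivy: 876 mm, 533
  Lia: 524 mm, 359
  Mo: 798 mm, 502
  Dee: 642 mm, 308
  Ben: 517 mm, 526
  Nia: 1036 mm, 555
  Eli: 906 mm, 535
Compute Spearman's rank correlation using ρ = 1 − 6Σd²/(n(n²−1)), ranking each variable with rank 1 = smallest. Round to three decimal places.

Ranks of variable 1: 5, 2, 4, 3, 1, 7, 6
Ranks of variable 2: 5, 2, 3, 1, 4, 7, 6
d = r₁ − r₂: 0, 0, 1, 2, -3, 0, 0
d²: 0, 0, 1, 4, 9, 0, 0; Σd² = 14
ρ = 1 − 6·14/(7·48) = 1 − 84/336 = 0.750

0.750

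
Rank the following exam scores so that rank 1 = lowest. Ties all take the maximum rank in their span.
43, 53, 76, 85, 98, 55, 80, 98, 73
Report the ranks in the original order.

Sorted (ascending): 43, 53, 55, 73, 76, 80, 85, 98, 98
The 2 values of 98 occupy positions 8–9 → each gets rank 9.

1, 2, 5, 7, 9, 3, 6, 9, 4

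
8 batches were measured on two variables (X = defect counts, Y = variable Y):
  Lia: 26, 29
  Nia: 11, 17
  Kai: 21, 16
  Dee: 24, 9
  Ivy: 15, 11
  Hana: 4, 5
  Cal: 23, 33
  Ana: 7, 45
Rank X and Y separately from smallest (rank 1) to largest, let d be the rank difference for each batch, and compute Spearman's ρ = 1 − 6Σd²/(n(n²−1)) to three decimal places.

0.143

Ranks of variable 1: 8, 3, 5, 7, 4, 1, 6, 2
Ranks of variable 2: 6, 5, 4, 2, 3, 1, 7, 8
d = r₁ − r₂: 2, -2, 1, 5, 1, 0, -1, -6
d²: 4, 4, 1, 25, 1, 0, 1, 36; Σd² = 72
ρ = 1 − 6·72/(8·63) = 1 − 432/504 = 0.143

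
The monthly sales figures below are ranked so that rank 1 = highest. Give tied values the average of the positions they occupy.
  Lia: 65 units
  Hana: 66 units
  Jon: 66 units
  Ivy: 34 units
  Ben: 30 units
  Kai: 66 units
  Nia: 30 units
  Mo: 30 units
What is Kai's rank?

2

Sorted (descending): 66, 66, 66, 65, 34, 30, 30, 30
The 3 values of 66 occupy positions 1–3 → average rank 2.
The 3 values of 30 occupy positions 6–8 → average rank 7.
Kai has value 66 units → rank 2.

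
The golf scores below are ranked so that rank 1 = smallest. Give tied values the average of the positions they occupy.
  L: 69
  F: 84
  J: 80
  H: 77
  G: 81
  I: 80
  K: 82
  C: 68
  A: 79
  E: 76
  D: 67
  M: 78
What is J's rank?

Sorted (ascending): 67, 68, 69, 76, 77, 78, 79, 80, 80, 81, 82, 84
The 2 values of 80 occupy positions 8–9 → average rank (8+9)/2 = 8.5.
J has value 80 → rank 8.5.

8.5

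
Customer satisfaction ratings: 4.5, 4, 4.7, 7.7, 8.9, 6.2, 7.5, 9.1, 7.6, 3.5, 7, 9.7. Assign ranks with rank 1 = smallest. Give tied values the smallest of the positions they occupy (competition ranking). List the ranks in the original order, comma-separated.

3, 2, 4, 9, 10, 5, 7, 11, 8, 1, 6, 12

Sorted (ascending): 3.5, 4, 4.5, 4.7, 6.2, 7, 7.5, 7.6, 7.7, 8.9, 9.1, 9.7
No ties — each value takes its position as its rank.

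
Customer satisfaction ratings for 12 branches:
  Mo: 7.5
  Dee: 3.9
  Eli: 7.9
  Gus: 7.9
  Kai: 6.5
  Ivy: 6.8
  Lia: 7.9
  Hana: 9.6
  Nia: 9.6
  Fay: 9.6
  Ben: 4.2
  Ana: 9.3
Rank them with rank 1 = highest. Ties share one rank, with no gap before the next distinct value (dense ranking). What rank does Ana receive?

2

Sorted (descending): 9.6, 9.6, 9.6, 9.3, 7.9, 7.9, 7.9, 7.5, 6.8, 6.5, 4.2, 3.9
The 3 values of 9.6 share dense rank 1.
The 3 values of 7.9 share dense rank 3.
Remaining distinct values take the next consecutive integers.
Ana has value 9.3 → rank 2.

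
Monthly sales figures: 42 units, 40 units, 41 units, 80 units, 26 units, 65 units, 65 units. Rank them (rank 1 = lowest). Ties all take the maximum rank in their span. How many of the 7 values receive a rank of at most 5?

Sorted (ascending): 26, 40, 41, 42, 65, 65, 80
The 2 values of 65 occupy positions 5–6 → each gets rank 6.
Ranks ≤ 5: {1, 2, 3, 4} → 4 values.

4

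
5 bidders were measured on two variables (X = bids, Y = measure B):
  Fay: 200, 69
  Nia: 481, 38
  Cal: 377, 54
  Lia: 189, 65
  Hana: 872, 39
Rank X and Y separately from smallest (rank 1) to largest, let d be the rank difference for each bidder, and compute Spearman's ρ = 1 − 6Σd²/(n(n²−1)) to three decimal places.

-0.800

Ranks of variable 1: 2, 4, 3, 1, 5
Ranks of variable 2: 5, 1, 3, 4, 2
d = r₁ − r₂: -3, 3, 0, -3, 3
d²: 9, 9, 0, 9, 9; Σd² = 36
ρ = 1 − 6·36/(5·24) = 1 − 216/120 = -0.800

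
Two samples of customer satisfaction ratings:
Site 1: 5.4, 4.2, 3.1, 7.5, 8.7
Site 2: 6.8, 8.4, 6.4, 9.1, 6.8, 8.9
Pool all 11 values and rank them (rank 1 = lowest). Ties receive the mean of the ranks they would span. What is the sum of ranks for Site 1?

Sorted (ascending): 3.1, 4.2, 5.4, 6.4, 6.8, 6.8, 7.5, 8.4, 8.7, 8.9, 9.1
The 2 values of 6.8 occupy positions 5–6 → average rank (5+6)/2 = 5.5.
Site 1 values → pooled ranks: 5.4→3, 4.2→2, 3.1→1, 7.5→7, 8.7→9
Rank sum = 3 + 2 + 1 + 7 + 9 = 22

22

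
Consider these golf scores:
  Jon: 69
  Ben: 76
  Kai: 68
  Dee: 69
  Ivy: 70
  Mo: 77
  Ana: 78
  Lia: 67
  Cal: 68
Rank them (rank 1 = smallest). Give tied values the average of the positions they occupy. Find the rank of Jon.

4.5

Sorted (ascending): 67, 68, 68, 69, 69, 70, 76, 77, 78
The 2 values of 68 occupy positions 2–3 → average rank (2+3)/2 = 2.5.
The 2 values of 69 occupy positions 4–5 → average rank (4+5)/2 = 4.5.
Jon has value 69 → rank 4.5.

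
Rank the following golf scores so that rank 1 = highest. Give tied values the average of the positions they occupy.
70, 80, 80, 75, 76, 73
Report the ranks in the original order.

6, 1.5, 1.5, 4, 3, 5

Sorted (descending): 80, 80, 76, 75, 73, 70
The 2 values of 80 occupy positions 1–2 → average rank (1+2)/2 = 1.5.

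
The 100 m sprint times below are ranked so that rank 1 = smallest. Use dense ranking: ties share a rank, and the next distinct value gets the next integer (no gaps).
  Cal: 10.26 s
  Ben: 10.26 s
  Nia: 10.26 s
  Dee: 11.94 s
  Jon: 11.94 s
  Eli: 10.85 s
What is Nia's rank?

Sorted (ascending): 10.26, 10.26, 10.26, 10.85, 11.94, 11.94
The 3 values of 10.26 share dense rank 1.
The 2 values of 11.94 share dense rank 3.
Remaining distinct values take the next consecutive integers.
Nia has value 10.26 s → rank 1.

1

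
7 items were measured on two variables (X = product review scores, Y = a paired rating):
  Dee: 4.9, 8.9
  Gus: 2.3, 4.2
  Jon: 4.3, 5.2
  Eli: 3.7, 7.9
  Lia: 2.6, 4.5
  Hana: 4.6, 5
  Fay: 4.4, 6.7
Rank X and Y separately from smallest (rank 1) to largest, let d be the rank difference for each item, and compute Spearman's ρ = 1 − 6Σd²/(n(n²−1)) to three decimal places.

Ranks of variable 1: 7, 1, 4, 3, 2, 6, 5
Ranks of variable 2: 7, 1, 4, 6, 2, 3, 5
d = r₁ − r₂: 0, 0, 0, -3, 0, 3, 0
d²: 0, 0, 0, 9, 0, 9, 0; Σd² = 18
ρ = 1 − 6·18/(7·48) = 1 − 108/336 = 0.679

0.679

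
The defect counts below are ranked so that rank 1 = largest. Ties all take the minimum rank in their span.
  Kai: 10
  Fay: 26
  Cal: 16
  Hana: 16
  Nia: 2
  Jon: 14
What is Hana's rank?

Sorted (descending): 26, 16, 16, 14, 10, 2
The 2 values of 16 occupy positions 2–3 → each gets rank 2.
Hana has value 16 → rank 2.

2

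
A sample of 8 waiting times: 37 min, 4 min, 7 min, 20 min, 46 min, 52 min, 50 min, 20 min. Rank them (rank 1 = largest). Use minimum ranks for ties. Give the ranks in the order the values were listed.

4, 8, 7, 5, 3, 1, 2, 5

Sorted (descending): 52, 50, 46, 37, 20, 20, 7, 4
The 2 values of 20 occupy positions 5–6 → each gets rank 5.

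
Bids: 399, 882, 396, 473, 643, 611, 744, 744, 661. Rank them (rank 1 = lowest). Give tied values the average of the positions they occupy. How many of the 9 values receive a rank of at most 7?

6

Sorted (ascending): 396, 399, 473, 611, 643, 661, 744, 744, 882
The 2 values of 744 occupy positions 7–8 → average rank (7+8)/2 = 7.5.
Ranks ≤ 7: {1, 2, 3, 4, 5, 6} → 6 values.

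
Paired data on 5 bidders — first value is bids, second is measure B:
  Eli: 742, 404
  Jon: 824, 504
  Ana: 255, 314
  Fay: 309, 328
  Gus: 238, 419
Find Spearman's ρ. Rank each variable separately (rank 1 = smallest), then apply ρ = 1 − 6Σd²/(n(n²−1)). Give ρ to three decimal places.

0.400

Ranks of variable 1: 4, 5, 2, 3, 1
Ranks of variable 2: 3, 5, 1, 2, 4
d = r₁ − r₂: 1, 0, 1, 1, -3
d²: 1, 0, 1, 1, 9; Σd² = 12
ρ = 1 − 6·12/(5·24) = 1 − 72/120 = 0.400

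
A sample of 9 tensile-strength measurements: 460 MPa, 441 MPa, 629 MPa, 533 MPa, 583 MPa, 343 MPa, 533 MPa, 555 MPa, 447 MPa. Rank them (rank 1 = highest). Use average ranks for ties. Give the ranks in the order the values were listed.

Sorted (descending): 629, 583, 555, 533, 533, 460, 447, 441, 343
The 2 values of 533 occupy positions 4–5 → average rank (4+5)/2 = 4.5.

6, 8, 1, 4.5, 2, 9, 4.5, 3, 7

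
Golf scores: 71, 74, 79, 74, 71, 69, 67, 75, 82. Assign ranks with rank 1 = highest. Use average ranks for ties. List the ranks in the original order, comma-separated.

Sorted (descending): 82, 79, 75, 74, 74, 71, 71, 69, 67
The 2 values of 74 occupy positions 4–5 → average rank (4+5)/2 = 4.5.
The 2 values of 71 occupy positions 6–7 → average rank (6+7)/2 = 6.5.

6.5, 4.5, 2, 4.5, 6.5, 8, 9, 3, 1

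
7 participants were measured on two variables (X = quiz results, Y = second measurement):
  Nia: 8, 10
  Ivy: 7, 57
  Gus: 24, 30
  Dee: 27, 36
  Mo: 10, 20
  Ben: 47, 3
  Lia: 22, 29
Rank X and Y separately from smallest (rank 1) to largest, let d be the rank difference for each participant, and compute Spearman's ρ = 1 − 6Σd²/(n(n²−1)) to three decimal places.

Ranks of variable 1: 2, 1, 5, 6, 3, 7, 4
Ranks of variable 2: 2, 7, 5, 6, 3, 1, 4
d = r₁ − r₂: 0, -6, 0, 0, 0, 6, 0
d²: 0, 36, 0, 0, 0, 36, 0; Σd² = 72
ρ = 1 − 6·72/(7·48) = 1 − 432/336 = -0.286

-0.286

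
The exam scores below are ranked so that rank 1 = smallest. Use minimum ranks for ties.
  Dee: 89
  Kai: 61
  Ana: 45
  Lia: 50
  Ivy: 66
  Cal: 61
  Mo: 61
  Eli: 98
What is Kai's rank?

Sorted (ascending): 45, 50, 61, 61, 61, 66, 89, 98
The 3 values of 61 occupy positions 3–5 → each gets rank 3.
Kai has value 61 → rank 3.

3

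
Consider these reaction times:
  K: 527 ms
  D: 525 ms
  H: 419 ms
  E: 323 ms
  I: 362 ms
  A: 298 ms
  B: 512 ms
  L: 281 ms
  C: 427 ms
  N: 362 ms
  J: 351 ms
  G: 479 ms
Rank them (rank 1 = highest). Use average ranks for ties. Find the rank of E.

Sorted (descending): 527, 525, 512, 479, 427, 419, 362, 362, 351, 323, 298, 281
The 2 values of 362 occupy positions 7–8 → average rank (7+8)/2 = 7.5.
E has value 323 ms → rank 10.

10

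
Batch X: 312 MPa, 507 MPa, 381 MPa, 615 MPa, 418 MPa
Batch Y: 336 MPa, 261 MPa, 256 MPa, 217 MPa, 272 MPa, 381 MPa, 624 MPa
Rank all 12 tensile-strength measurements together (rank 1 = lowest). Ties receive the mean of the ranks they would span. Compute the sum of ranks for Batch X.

Sorted (ascending): 217, 256, 261, 272, 312, 336, 381, 381, 418, 507, 615, 624
The 2 values of 381 occupy positions 7–8 → average rank (7+8)/2 = 7.5.
Batch X values → pooled ranks: 312→5, 507→10, 381→7.5, 615→11, 418→9
Rank sum = 5 + 10 + 7.5 + 11 + 9 = 42.5

42.5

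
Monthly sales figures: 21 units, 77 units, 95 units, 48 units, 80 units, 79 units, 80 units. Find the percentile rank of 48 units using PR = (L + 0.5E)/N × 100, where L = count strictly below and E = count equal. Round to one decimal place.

N = 7.
Strictly below 48: 1. Equal to 48: 1.
PR = (1 + 0.5·1)/7 × 100 = 21.4

21.4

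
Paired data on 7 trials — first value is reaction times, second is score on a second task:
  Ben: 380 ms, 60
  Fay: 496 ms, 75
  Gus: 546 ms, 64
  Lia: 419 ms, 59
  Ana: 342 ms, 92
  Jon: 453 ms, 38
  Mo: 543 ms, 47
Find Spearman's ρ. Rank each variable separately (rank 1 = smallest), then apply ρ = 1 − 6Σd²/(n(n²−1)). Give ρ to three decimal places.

-0.250

Ranks of variable 1: 2, 5, 7, 3, 1, 4, 6
Ranks of variable 2: 4, 6, 5, 3, 7, 1, 2
d = r₁ − r₂: -2, -1, 2, 0, -6, 3, 4
d²: 4, 1, 4, 0, 36, 9, 16; Σd² = 70
ρ = 1 − 6·70/(7·48) = 1 − 420/336 = -0.250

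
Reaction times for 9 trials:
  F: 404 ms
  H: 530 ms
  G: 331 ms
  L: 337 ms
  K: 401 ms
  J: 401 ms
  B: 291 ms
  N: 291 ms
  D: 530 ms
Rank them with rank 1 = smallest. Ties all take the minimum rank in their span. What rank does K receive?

5

Sorted (ascending): 291, 291, 331, 337, 401, 401, 404, 530, 530
The 2 values of 291 occupy positions 1–2 → each gets rank 1.
The 2 values of 401 occupy positions 5–6 → each gets rank 5.
The 2 values of 530 occupy positions 8–9 → each gets rank 8.
K has value 401 ms → rank 5.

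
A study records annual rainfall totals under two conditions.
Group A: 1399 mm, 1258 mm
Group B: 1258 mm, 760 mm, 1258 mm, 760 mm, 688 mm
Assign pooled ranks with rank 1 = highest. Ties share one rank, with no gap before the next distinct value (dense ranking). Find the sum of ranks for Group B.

Sorted (descending): 1399, 1258, 1258, 1258, 760, 760, 688
The 3 values of 1258 share dense rank 2.
The 2 values of 760 share dense rank 3.
Remaining distinct values take the next consecutive integers.
Group B values → pooled ranks: 1258→2, 760→3, 1258→2, 760→3, 688→4
Rank sum = 2 + 3 + 2 + 3 + 4 = 14

14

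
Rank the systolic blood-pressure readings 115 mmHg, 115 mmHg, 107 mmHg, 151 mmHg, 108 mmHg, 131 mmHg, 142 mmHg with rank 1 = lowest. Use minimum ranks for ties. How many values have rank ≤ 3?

4

Sorted (ascending): 107, 108, 115, 115, 131, 142, 151
The 2 values of 115 occupy positions 3–4 → each gets rank 3.
Ranks ≤ 3: {1, 2, 3, 3} → 4 values.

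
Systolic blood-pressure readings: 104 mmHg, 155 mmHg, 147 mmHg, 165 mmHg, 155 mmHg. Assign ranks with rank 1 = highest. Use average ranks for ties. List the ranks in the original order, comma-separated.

5, 2.5, 4, 1, 2.5

Sorted (descending): 165, 155, 155, 147, 104
The 2 values of 155 occupy positions 2–3 → average rank (2+3)/2 = 2.5.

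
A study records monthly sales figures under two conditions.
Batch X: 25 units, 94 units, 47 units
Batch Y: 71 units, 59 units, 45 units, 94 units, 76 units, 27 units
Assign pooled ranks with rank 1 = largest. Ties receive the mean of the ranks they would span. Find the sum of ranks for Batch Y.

28.5

Sorted (descending): 94, 94, 76, 71, 59, 47, 45, 27, 25
The 2 values of 94 occupy positions 1–2 → average rank (1+2)/2 = 1.5.
Batch Y values → pooled ranks: 71→4, 59→5, 45→7, 94→1.5, 76→3, 27→8
Rank sum = 4 + 5 + 7 + 1.5 + 3 + 8 = 28.5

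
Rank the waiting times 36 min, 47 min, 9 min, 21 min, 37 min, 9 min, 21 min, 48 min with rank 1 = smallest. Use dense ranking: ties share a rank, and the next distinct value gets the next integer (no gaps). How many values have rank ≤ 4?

Sorted (ascending): 9, 9, 21, 21, 36, 37, 47, 48
The 2 values of 9 share dense rank 1.
The 2 values of 21 share dense rank 2.
Remaining distinct values take the next consecutive integers.
Ranks ≤ 4: {1, 1, 2, 2, 3, 4} → 6 values.

6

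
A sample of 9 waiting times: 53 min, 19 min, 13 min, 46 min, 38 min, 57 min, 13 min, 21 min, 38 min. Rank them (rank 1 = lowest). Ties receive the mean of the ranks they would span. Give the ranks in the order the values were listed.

Sorted (ascending): 13, 13, 19, 21, 38, 38, 46, 53, 57
The 2 values of 13 occupy positions 1–2 → average rank (1+2)/2 = 1.5.
The 2 values of 38 occupy positions 5–6 → average rank (5+6)/2 = 5.5.

8, 3, 1.5, 7, 5.5, 9, 1.5, 4, 5.5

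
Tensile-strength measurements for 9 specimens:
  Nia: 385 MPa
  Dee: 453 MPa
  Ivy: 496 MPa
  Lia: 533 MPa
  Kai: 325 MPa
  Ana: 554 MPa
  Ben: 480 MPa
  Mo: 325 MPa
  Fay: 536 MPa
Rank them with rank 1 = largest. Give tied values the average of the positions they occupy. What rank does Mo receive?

Sorted (descending): 554, 536, 533, 496, 480, 453, 385, 325, 325
The 2 values of 325 occupy positions 8–9 → average rank (8+9)/2 = 8.5.
Mo has value 325 MPa → rank 8.5.

8.5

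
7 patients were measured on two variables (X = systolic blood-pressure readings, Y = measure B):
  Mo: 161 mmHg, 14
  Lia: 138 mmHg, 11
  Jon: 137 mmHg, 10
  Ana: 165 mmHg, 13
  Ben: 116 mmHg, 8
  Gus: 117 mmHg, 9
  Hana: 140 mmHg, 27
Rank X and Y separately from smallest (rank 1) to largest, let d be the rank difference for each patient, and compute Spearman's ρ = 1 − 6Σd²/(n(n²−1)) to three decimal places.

0.857

Ranks of variable 1: 6, 4, 3, 7, 1, 2, 5
Ranks of variable 2: 6, 4, 3, 5, 1, 2, 7
d = r₁ − r₂: 0, 0, 0, 2, 0, 0, -2
d²: 0, 0, 0, 4, 0, 0, 4; Σd² = 8
ρ = 1 − 6·8/(7·48) = 1 − 48/336 = 0.857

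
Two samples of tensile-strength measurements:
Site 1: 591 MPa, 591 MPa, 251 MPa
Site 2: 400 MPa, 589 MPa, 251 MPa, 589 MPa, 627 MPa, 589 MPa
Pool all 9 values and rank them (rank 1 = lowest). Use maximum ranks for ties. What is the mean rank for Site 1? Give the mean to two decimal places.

6.00

Sorted (ascending): 251, 251, 400, 589, 589, 589, 591, 591, 627
The 2 values of 251 occupy positions 1–2 → each gets rank 2.
The 3 values of 589 occupy positions 4–6 → each gets rank 6.
The 2 values of 591 occupy positions 7–8 → each gets rank 8.
Site 1 values → pooled ranks: 591→8, 591→8, 251→2
Mean rank = (8 + 8 + 2) / 3 = 6.00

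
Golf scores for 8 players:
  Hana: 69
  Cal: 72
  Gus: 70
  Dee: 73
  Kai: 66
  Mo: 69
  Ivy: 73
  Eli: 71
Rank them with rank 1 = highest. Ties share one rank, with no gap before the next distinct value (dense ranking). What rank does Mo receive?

Sorted (descending): 73, 73, 72, 71, 70, 69, 69, 66
The 2 values of 73 share dense rank 1.
The 2 values of 69 share dense rank 5.
Remaining distinct values take the next consecutive integers.
Mo has value 69 → rank 5.

5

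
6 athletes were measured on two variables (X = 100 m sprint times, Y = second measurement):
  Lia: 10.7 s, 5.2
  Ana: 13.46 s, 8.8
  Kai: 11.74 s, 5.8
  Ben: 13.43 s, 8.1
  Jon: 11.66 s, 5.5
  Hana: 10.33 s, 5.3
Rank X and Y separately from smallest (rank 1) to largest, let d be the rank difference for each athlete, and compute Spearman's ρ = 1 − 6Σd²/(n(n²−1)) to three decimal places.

0.943

Ranks of variable 1: 2, 6, 4, 5, 3, 1
Ranks of variable 2: 1, 6, 4, 5, 3, 2
d = r₁ − r₂: 1, 0, 0, 0, 0, -1
d²: 1, 0, 0, 0, 0, 1; Σd² = 2
ρ = 1 − 6·2/(6·35) = 1 − 12/210 = 0.943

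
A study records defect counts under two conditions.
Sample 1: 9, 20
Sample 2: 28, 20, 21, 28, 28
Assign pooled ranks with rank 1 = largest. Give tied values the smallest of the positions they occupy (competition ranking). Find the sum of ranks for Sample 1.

Sorted (descending): 28, 28, 28, 21, 20, 20, 9
The 3 values of 28 occupy positions 1–3 → each gets rank 1.
The 2 values of 20 occupy positions 5–6 → each gets rank 5.
Sample 1 values → pooled ranks: 9→7, 20→5
Rank sum = 7 + 5 = 12

12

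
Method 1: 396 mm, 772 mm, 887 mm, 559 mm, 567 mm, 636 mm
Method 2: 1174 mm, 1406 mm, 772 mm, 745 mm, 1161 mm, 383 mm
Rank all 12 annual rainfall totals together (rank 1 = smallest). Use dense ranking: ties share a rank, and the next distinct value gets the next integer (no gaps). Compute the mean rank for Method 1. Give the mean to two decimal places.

4.83

Sorted (ascending): 383, 396, 559, 567, 636, 745, 772, 772, 887, 1161, 1174, 1406
The 2 values of 772 share dense rank 7.
Remaining distinct values take the next consecutive integers.
Method 1 values → pooled ranks: 396→2, 772→7, 887→8, 559→3, 567→4, 636→5
Mean rank = (2 + 7 + 8 + 3 + 4 + 5) / 6 = 4.83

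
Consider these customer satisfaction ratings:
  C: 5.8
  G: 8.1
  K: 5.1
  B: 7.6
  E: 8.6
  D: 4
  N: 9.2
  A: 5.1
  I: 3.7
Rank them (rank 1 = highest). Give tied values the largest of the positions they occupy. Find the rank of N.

Sorted (descending): 9.2, 8.6, 8.1, 7.6, 5.8, 5.1, 5.1, 4, 3.7
The 2 values of 5.1 occupy positions 6–7 → each gets rank 7.
N has value 9.2 → rank 1.

1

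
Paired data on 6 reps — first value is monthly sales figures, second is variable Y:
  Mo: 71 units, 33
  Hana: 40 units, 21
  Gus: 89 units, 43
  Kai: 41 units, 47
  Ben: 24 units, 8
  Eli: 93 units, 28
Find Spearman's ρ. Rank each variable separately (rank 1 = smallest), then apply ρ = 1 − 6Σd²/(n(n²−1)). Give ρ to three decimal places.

0.486

Ranks of variable 1: 4, 2, 5, 3, 1, 6
Ranks of variable 2: 4, 2, 5, 6, 1, 3
d = r₁ − r₂: 0, 0, 0, -3, 0, 3
d²: 0, 0, 0, 9, 0, 9; Σd² = 18
ρ = 1 − 6·18/(6·35) = 1 − 108/210 = 0.486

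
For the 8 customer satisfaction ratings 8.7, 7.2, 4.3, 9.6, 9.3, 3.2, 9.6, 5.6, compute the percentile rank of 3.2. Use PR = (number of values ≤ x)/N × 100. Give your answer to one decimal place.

12.5

N = 8.
Strictly below 3.2: 0. Equal to 3.2: 1.
PR = 1/8 × 100 = 12.5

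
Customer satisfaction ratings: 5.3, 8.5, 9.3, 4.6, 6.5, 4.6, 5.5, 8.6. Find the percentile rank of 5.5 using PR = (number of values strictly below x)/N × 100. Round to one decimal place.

37.5

N = 8.
Strictly below 5.5: 3. Equal to 5.5: 1.
PR = 3/8 × 100 = 37.5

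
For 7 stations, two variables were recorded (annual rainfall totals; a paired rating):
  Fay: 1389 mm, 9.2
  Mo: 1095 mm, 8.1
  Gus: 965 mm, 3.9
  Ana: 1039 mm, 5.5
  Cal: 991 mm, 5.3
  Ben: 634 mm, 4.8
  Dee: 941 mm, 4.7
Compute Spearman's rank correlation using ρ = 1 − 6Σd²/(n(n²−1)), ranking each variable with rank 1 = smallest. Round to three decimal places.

Ranks of variable 1: 7, 6, 3, 5, 4, 1, 2
Ranks of variable 2: 7, 6, 1, 5, 4, 3, 2
d = r₁ − r₂: 0, 0, 2, 0, 0, -2, 0
d²: 0, 0, 4, 0, 0, 4, 0; Σd² = 8
ρ = 1 − 6·8/(7·48) = 1 − 48/336 = 0.857

0.857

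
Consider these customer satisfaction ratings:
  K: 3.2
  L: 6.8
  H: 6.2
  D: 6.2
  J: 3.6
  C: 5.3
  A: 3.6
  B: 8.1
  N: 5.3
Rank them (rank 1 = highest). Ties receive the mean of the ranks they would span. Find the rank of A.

Sorted (descending): 8.1, 6.8, 6.2, 6.2, 5.3, 5.3, 3.6, 3.6, 3.2
The 2 values of 6.2 occupy positions 3–4 → average rank (3+4)/2 = 3.5.
The 2 values of 5.3 occupy positions 5–6 → average rank (5+6)/2 = 5.5.
The 2 values of 3.6 occupy positions 7–8 → average rank (7+8)/2 = 7.5.
A has value 3.6 → rank 7.5.

7.5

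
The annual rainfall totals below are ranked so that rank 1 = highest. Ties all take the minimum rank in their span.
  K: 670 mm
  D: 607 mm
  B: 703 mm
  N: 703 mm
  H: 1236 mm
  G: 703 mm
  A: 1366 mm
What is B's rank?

Sorted (descending): 1366, 1236, 703, 703, 703, 670, 607
The 3 values of 703 occupy positions 3–5 → each gets rank 3.
B has value 703 mm → rank 3.

3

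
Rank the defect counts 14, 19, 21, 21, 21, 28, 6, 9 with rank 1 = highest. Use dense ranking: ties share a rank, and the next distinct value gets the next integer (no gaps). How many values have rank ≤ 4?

Sorted (descending): 28, 21, 21, 21, 19, 14, 9, 6
The 3 values of 21 share dense rank 2.
Remaining distinct values take the next consecutive integers.
Ranks ≤ 4: {1, 2, 2, 2, 3, 4} → 6 values.

6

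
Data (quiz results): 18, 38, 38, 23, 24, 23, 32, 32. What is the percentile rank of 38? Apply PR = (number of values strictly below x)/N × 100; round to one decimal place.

75.0

N = 8.
Strictly below 38: 6. Equal to 38: 2.
PR = 6/8 × 100 = 75.0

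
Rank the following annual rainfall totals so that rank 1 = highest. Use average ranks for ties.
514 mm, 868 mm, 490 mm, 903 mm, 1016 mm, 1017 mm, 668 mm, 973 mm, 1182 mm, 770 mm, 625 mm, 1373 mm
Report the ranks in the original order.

11, 7, 12, 6, 4, 3, 9, 5, 2, 8, 10, 1

Sorted (descending): 1373, 1182, 1017, 1016, 973, 903, 868, 770, 668, 625, 514, 490
No ties — each value takes its position as its rank.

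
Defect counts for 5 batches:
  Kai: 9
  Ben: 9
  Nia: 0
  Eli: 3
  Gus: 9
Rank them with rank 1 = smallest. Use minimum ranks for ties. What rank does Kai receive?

3

Sorted (ascending): 0, 3, 9, 9, 9
The 3 values of 9 occupy positions 3–5 → each gets rank 3.
Kai has value 9 → rank 3.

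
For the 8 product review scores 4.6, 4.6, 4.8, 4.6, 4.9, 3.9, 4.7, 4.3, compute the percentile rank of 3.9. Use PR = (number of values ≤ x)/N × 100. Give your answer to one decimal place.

N = 8.
Strictly below 3.9: 0. Equal to 3.9: 1.
PR = 1/8 × 100 = 12.5

12.5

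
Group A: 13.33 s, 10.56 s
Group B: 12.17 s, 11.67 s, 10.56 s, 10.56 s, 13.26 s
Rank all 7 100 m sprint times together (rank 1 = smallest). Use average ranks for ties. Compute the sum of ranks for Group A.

9

Sorted (ascending): 10.56, 10.56, 10.56, 11.67, 12.17, 13.26, 13.33
The 3 values of 10.56 occupy positions 1–3 → average rank 2.
Group A values → pooled ranks: 13.33→7, 10.56→2
Rank sum = 7 + 2 = 9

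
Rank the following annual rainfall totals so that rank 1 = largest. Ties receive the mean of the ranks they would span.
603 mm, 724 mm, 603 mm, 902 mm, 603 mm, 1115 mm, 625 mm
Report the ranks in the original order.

6, 3, 6, 2, 6, 1, 4

Sorted (descending): 1115, 902, 724, 625, 603, 603, 603
The 3 values of 603 occupy positions 5–7 → average rank 6.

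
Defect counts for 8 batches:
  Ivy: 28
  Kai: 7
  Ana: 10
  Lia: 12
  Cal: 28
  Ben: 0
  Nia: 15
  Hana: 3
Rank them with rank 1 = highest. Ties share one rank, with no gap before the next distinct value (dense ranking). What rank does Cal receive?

Sorted (descending): 28, 28, 15, 12, 10, 7, 3, 0
The 2 values of 28 share dense rank 1.
Remaining distinct values take the next consecutive integers.
Cal has value 28 → rank 1.

1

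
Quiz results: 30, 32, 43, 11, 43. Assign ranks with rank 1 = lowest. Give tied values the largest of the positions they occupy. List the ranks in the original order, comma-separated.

Sorted (ascending): 11, 30, 32, 43, 43
The 2 values of 43 occupy positions 4–5 → each gets rank 5.

2, 3, 5, 1, 5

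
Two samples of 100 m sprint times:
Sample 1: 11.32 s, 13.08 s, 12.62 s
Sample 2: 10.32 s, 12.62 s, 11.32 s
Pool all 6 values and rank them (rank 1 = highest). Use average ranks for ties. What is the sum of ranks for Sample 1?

Sorted (descending): 13.08, 12.62, 12.62, 11.32, 11.32, 10.32
The 2 values of 12.62 occupy positions 2–3 → average rank (2+3)/2 = 2.5.
The 2 values of 11.32 occupy positions 4–5 → average rank (4+5)/2 = 4.5.
Sample 1 values → pooled ranks: 11.32→4.5, 13.08→1, 12.62→2.5
Rank sum = 4.5 + 1 + 2.5 = 8

8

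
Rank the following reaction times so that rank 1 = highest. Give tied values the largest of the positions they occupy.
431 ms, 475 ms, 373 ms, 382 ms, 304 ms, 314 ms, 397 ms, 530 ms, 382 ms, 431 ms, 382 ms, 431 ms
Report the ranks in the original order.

Sorted (descending): 530, 475, 431, 431, 431, 397, 382, 382, 382, 373, 314, 304
The 3 values of 431 occupy positions 3–5 → each gets rank 5.
The 3 values of 382 occupy positions 7–9 → each gets rank 9.

5, 2, 10, 9, 12, 11, 6, 1, 9, 5, 9, 5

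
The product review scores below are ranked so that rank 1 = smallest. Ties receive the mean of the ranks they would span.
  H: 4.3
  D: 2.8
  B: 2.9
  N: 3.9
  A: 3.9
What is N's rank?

Sorted (ascending): 2.8, 2.9, 3.9, 3.9, 4.3
The 2 values of 3.9 occupy positions 3–4 → average rank (3+4)/2 = 3.5.
N has value 3.9 → rank 3.5.

3.5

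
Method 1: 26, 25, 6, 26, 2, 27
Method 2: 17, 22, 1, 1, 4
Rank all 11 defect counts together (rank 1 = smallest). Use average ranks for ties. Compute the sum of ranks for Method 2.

Sorted (ascending): 1, 1, 2, 4, 6, 17, 22, 25, 26, 26, 27
The 2 values of 1 occupy positions 1–2 → average rank (1+2)/2 = 1.5.
The 2 values of 26 occupy positions 9–10 → average rank (9+10)/2 = 9.5.
Method 2 values → pooled ranks: 17→6, 22→7, 1→1.5, 1→1.5, 4→4
Rank sum = 6 + 7 + 1.5 + 1.5 + 4 = 20

20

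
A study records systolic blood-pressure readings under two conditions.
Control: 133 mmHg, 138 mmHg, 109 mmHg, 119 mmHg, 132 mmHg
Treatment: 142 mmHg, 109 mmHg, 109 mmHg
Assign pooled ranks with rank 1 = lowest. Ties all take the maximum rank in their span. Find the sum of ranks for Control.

Sorted (ascending): 109, 109, 109, 119, 132, 133, 138, 142
The 3 values of 109 occupy positions 1–3 → each gets rank 3.
Control values → pooled ranks: 133→6, 138→7, 109→3, 119→4, 132→5
Rank sum = 6 + 7 + 3 + 4 + 5 = 25

25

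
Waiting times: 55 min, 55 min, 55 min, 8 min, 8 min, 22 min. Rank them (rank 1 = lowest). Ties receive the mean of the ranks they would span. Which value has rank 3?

Sorted (ascending): 8, 8, 22, 55, 55, 55
The 2 values of 8 occupy positions 1–2 → average rank (1+2)/2 = 1.5.
The 3 values of 55 occupy positions 4–6 → average rank 5.
Rank 3 → value 22.

22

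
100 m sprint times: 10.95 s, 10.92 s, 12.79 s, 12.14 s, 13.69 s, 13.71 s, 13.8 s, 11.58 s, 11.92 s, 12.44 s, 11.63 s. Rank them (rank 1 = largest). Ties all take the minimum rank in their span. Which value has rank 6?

12.14

Sorted (descending): 13.8, 13.71, 13.69, 12.79, 12.44, 12.14, 11.92, 11.63, 11.58, 10.95, 10.92
No ties — each value takes its position as its rank.
Rank 6 → value 12.14.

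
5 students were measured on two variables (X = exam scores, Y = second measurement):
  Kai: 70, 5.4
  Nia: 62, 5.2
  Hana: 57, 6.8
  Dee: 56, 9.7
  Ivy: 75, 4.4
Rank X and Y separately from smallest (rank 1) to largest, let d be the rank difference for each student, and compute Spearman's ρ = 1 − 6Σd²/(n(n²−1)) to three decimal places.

Ranks of variable 1: 4, 3, 2, 1, 5
Ranks of variable 2: 3, 2, 4, 5, 1
d = r₁ − r₂: 1, 1, -2, -4, 4
d²: 1, 1, 4, 16, 16; Σd² = 38
ρ = 1 − 6·38/(5·24) = 1 − 228/120 = -0.900

-0.900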